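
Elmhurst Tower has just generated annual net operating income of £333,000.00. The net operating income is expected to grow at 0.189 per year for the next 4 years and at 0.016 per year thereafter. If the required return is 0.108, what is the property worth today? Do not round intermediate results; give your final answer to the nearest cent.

£6470510.38

D_1 = 395937.00000
D_2 = 470769.09300
D_3 = 559744.45158
D_4 = 665536.15293
Terminal value at year 4: TV = D_4×(1+g_2)/(r−g_2) = 676184.73137/0.092 = 7349834.03665
P_0 = D_1/(1+r)^1 + D_2/(1+r)^2 + D_3/(1+r)^3 + D_4/(1+r)^4 + TV/(1+r)^4
    = 357343.86282 + 383467.37625 + 411500.64112 + 441583.26922 + 4876615.23399 = 6470510.38340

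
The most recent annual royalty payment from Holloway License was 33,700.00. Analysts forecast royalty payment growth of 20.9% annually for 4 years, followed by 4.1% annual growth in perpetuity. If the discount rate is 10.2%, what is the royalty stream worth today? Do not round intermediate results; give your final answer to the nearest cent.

D_1 = 40743.30000
D_2 = 49258.64970
D_3 = 59553.70749
D_4 = 72000.43235
Terminal value at year 4: TV = D_4×(1+g_2)/(r−g_2) = 74952.45008/0.061 = 1228728.68981
P_0 = D_1/(1+r)^1 + D_2/(1+r)^2 + D_3/(1+r)^3 + D_4/(1+r)^4 + TV/(1+r)^4
    = 36972.14156 + 40561.99560 + 44500.41078 + 48821.23106 + 833162.32023 = 1004018.09923

1004018.10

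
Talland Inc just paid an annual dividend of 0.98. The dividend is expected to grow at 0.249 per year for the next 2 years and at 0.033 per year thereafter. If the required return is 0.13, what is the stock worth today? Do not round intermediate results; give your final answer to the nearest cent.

15.03

D_1 = 1.22402
D_2 = 1.52880
Terminal value at year 2: TV = D_2×(1+g_2)/(r−g_2) = 1.57925/0.097 = 16.28094
P_0 = D_1/(1+r)^1 + D_2/(1+r)^2 + TV/(1+r)^2
    = 1.08320 + 1.19728 + 12.75037 = 15.03084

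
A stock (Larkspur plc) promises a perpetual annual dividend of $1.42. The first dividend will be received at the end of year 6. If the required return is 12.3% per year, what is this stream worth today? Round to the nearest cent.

$6.46

Value at end of year 5: C / r = $1.42 / 0.123 = $11.5447
Discount to today: PV = $11.5447 / (1 + 0.123)^5 = $11.5447 / 1.786071 = $6.46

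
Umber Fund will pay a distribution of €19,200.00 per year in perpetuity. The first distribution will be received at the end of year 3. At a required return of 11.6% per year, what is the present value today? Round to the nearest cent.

Value at end of year 2: C / r = €19,200.00 / 0.116 = €165,517.2414
Discount to today: PV = €165,517.2414 / (1 + 0.116)^2 = €165,517.2414 / 1.245456 = €132,896.90

€132896.90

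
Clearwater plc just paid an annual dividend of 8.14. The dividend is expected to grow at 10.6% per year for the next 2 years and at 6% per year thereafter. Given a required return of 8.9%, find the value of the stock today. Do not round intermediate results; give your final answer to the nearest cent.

323.56

D_1 = 9.00284
D_2 = 9.95714
Terminal value at year 2: TV = D_2×(1+g_2)/(r−g_2) = 10.55457/0.029 = 363.95067
P_0 = D_1/(1+r)^1 + D_2/(1+r)^2 + TV/(1+r)^2
    = 8.26707 + 8.39613 + 306.89285 = 323.55604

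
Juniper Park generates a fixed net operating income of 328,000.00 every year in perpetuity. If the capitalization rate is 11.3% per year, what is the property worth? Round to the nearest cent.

Level perpetuity: PV = C / r = 328,000.00 / 0.113 = 2,902,654.87

2902654.87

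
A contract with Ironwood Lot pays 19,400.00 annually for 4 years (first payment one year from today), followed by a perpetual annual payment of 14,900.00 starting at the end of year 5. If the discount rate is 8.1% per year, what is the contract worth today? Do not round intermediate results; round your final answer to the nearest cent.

198822.07

PV of 4-year annuity: 19,400.00 × [1 − (1+0.081)^−4] / 0.081 = 64112.49488
Perpetuity value at year 4: 14,900.00 / 0.081 = 183950.61728
PV of perpetuity: 183950.61728 / (1+0.081)^4 = 134709.57740
Total PV = 64112.49488 + 134709.57740 = 198822.07228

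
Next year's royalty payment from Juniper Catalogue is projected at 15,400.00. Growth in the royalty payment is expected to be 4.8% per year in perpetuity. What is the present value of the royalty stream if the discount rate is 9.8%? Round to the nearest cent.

308000.00

Growing perpetuity: P = D₁ / (r − g) = 15,400.0000 / (0.098 − 0.048) = 308,000.00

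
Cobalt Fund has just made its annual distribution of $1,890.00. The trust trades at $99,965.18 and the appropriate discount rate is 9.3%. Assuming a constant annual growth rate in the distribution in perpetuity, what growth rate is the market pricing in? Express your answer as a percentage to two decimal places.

7.27%

P = D₀(1+g)/(r−g) ⇒ P(r−g) = D₀(1+g) ⇒ g(P+D₀) = P·r − D₀
g = (P·r − D₀)/(P + D₀) = ($99,965.18×0.093 − $1,890.00) / ($99,965.18 + $1,890.00) = 0.072719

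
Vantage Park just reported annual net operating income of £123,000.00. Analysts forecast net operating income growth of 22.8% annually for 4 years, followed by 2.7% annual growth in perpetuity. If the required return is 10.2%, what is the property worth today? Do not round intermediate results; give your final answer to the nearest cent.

£3246711.78

D_1 = 151044.00000
D_2 = 185482.03200
D_3 = 227771.93530
D_4 = 279703.93654
Terminal value at year 4: TV = D_4×(1+g_2)/(r−g_2) = 287255.94283/0.075 = 3830079.23774
P_0 = D_1/(1+r)^1 + D_2/(1+r)^2 + D_3/(1+r)^3 + D_4/(1+r)^4 + TV/(1+r)^4
    = 137063.52087 + 152735.03052 + 170198.38246 + 189658.45160 + 2597056.39727 = 3246711.78272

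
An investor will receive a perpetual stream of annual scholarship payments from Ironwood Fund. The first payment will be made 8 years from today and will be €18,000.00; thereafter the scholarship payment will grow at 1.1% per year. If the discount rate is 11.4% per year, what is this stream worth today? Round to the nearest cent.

Value at end of year 7: C₁ / (r − g) = €18,000.00 / (0.114 − 0.011) = €174,757.2816
Discount to today: PV = €174,757.2816 / (1 + 0.114)^7 = €174,757.2816 / 2.129101 = €82,080.30

€82080.30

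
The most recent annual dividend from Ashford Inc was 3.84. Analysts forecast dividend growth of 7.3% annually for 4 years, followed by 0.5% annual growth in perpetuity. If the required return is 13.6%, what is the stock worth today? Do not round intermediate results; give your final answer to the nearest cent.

D_1 = 4.12032
D_2 = 4.42110
D_3 = 4.74384
D_4 = 5.09014
Terminal value at year 4: TV = D_4×(1+g_2)/(r−g_2) = 5.11560/0.131 = 39.05035
P_0 = D_1/(1+r)^1 + D_2/(1+r)^2 + D_3/(1+r)^3 + D_4/(1+r)^4 + TV/(1+r)^4
    = 3.62704 + 3.42589 + 3.23590 + 3.05645 + 23.44831 = 36.79360

36.79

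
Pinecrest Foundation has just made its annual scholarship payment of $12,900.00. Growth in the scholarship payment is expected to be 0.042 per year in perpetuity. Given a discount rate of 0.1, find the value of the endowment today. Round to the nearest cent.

D₁ = D₀ × (1 + g) = $12,900.00 × 1.042 = $13,441.8000
Growing perpetuity: P = D₁ / (r − g) = $13,441.8000 / (0.1 − 0.042) = $231,755.17

$231755.17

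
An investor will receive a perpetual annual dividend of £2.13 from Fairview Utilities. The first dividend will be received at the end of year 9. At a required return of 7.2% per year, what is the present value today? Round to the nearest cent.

£16.96

Value at end of year 8: C / r = £2.13 / 0.072 = £29.5833
Discount to today: PV = £29.5833 / (1 + 0.072)^8 = £29.5833 / 1.744047 = £16.96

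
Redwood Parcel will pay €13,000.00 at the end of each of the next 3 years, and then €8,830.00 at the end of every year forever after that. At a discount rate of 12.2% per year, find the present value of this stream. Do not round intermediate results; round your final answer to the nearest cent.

PV of 3-year annuity: €13,000.00 × [1 − (1+0.122)^−3] / 0.122 = 31116.80883
Perpetuity value at year 3: €8,830.00 / 0.122 = 72377.04918
PV of perpetuity: 72377.04918 / (1+0.122)^3 = 51241.55518
Total PV = 31116.80883 + 51241.55518 = 82358.36401

€82358.36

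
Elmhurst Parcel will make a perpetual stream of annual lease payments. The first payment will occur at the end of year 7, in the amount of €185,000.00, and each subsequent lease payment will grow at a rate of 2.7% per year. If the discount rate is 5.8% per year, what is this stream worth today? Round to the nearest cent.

Value at end of year 6: C₁ / (r − g) = €185,000.00 / (0.058 − 0.027) = €5,967,741.9355
Discount to today: PV = €5,967,741.9355 / (1 + 0.058)^6 = €5,967,741.9355 / 1.402536 = €4,254,965.36

€4254965.36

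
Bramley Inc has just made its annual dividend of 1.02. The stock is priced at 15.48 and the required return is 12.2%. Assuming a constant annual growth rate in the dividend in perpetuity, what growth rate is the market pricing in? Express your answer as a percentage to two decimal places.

5.26%

P = D₀(1+g)/(r−g) ⇒ P(r−g) = D₀(1+g) ⇒ g(P+D₀) = P·r − D₀
g = (P·r − D₀)/(P + D₀) = (15.48×0.122 − 1.02) / (15.48 + 1.02) = 0.052640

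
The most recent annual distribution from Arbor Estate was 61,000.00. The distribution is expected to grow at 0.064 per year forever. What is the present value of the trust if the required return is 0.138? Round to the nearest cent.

877081.08

D₁ = D₀ × (1 + g) = 61,000.00 × 1.064 = 64,904.0000
Growing perpetuity: P = D₁ / (r − g) = 64,904.0000 / (0.138 − 0.064) = 877,081.08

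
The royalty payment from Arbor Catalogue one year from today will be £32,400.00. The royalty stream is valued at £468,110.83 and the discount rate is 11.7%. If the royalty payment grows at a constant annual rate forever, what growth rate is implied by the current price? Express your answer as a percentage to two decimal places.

4.78%

P = D₁/(r−g) ⇒ g = r − D₁/P = 0.117 − £32,400.00/£468,110.83 = 0.047786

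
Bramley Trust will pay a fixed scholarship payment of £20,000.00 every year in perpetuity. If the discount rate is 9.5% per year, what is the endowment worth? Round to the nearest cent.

£210526.32

Level perpetuity: PV = C / r = £20,000.00 / 0.095 = £210,526.32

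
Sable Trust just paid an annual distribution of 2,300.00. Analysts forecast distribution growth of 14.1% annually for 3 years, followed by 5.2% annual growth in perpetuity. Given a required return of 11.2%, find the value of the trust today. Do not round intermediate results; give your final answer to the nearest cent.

D_1 = 2624.30000
D_2 = 2994.32630
D_3 = 3416.52631
Terminal value at year 3: TV = D_3×(1+g_2)/(r−g_2) = 3594.18568/0.06 = 59903.09461
P_0 = D_1/(1+r)^1 + D_2/(1+r)^2 + D_3/(1+r)^3 + TV/(1+r)^3
    = 2359.98201 + 2421.52831 + 2484.67968 + 43564.71698 = 50830.90698

50830.91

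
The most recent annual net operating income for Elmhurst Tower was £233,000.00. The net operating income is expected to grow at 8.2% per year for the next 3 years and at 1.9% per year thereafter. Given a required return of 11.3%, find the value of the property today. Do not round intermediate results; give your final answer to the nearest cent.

D_1 = 252106.00000
D_2 = 272778.69200
D_3 = 295146.54474
Terminal value at year 3: TV = D_3×(1+g_2)/(r−g_2) = 300754.32909/0.094 = 3199514.13930
P_0 = D_1/(1+r)^1 + D_2/(1+r)^2 + D_3/(1+r)^3 + TV/(1+r)^3
    = 226510.33243 + 220201.41931 + 214068.22614 + 2320590.66424 = 2981370.64213

£2981370.64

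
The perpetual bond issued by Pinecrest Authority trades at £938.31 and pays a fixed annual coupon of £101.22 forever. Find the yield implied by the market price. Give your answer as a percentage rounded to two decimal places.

P = C/r ⇒ r = C/P = £101.22/£938.31 = 0.107875

10.79%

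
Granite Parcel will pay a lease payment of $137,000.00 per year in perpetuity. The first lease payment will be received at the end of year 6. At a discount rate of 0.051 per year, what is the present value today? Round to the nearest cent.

$2094772.24

Value at end of year 5: C / r = $137,000.00 / 0.051 = $2,686,274.5098
Discount to today: PV = $2,686,274.5098 / (1 + 0.051)^5 = $2,686,274.5098 / 1.282371 = $2,094,772.24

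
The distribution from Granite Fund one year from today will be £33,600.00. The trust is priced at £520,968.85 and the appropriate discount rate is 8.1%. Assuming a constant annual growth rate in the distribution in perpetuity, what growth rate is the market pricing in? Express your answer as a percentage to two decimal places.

P = D₁/(r−g) ⇒ g = r − D₁/P = 0.081 − £33,600.00/£520,968.85 = 0.016505

1.65%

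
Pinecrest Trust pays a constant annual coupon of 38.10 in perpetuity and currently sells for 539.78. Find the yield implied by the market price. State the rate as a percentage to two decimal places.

P = C/r ⇒ r = C/P = 38.10/539.78 = 0.070584

7.06%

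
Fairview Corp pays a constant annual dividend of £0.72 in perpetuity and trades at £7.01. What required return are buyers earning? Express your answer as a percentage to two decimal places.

10.27%

P = C/r ⇒ r = C/P = £0.72/£7.01 = 0.102710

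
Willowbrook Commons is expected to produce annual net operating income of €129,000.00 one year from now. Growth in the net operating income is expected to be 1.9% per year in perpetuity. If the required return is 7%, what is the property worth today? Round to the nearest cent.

Growing perpetuity: P = D₁ / (r − g) = €129,000.0000 / (0.07 − 0.019) = €2,529,411.76

€2529411.76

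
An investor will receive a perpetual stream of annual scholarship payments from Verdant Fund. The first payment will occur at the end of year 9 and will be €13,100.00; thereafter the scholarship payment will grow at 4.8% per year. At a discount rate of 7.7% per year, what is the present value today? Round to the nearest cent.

Value at end of year 8: C₁ / (r − g) = €13,100.00 / (0.077 − 0.048) = €451,724.1379
Discount to today: PV = €451,724.1379 / (1 + 0.077)^8 = €451,724.1379 / 1.810196 = €249,544.31

€249544.31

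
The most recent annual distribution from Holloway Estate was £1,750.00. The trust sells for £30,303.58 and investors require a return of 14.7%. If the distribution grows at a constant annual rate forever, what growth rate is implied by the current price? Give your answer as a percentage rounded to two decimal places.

8.44%

P = D₀(1+g)/(r−g) ⇒ P(r−g) = D₀(1+g) ⇒ g(P+D₀) = P·r − D₀
g = (P·r − D₀)/(P + D₀) = (£30,303.58×0.147 − £1,750.00) / (£30,303.58 + £1,750.00) = 0.084378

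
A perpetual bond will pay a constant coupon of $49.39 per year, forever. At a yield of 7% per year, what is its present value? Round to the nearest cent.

Level perpetuity: PV = C / r = $49.39 / 0.07 = $705.57

$705.57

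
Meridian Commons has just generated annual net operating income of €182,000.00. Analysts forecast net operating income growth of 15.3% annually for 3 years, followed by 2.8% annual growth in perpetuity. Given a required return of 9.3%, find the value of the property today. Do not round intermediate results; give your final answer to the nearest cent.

€3987094.23

D_1 = 209846.00000
D_2 = 241952.43800
D_3 = 278971.16101
Terminal value at year 3: TV = D_3×(1+g_2)/(r−g_2) = 286782.35352/0.065 = 4412036.20804
P_0 = D_1/(1+r)^1 + D_2/(1+r)^2 + D_3/(1+r)^3 + TV/(1+r)^3
    = 191990.85087 + 202530.14735 + 213647.99624 + 3378925.23288 = 3987094.22734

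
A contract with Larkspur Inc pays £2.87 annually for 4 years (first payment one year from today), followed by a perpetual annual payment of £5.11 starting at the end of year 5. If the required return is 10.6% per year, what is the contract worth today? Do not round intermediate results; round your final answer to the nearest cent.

PV of 4-year annuity: £2.87 × [1 − (1+0.106)^−4] / 0.106 = 8.98060
Perpetuity value at year 4: £5.11 / 0.106 = 48.20755
PV of perpetuity: 48.20755 / (1+0.106)^4 = 32.21770
Total PV = 8.98060 + 32.21770 = 41.19830

£41.20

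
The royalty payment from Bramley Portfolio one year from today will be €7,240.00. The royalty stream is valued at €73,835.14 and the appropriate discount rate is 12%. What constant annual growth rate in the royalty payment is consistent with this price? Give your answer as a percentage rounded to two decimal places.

2.19%

P = D₁/(r−g) ⇒ g = r − D₁/P = 0.12 − €7,240.00/€73,835.14 = 0.021944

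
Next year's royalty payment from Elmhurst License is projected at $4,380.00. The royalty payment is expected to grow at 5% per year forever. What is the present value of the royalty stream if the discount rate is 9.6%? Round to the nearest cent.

$95217.39

Growing perpetuity: P = D₁ / (r − g) = $4,380.0000 / (0.096 − 0.05) = $95,217.39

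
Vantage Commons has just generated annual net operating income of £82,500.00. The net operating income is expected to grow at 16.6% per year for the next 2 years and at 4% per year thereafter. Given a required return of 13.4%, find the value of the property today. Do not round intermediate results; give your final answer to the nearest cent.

£1137056.74

D_1 = 96195.00000
D_2 = 112163.37000
Terminal value at year 2: TV = D_2×(1+g_2)/(r−g_2) = 116649.90480/0.094 = 1240956.43404
P_0 = D_1/(1+r)^1 + D_2/(1+r)^2 + TV/(1+r)^2
    = 84828.04233 + 87221.77897 + 965006.91629 = 1137056.73759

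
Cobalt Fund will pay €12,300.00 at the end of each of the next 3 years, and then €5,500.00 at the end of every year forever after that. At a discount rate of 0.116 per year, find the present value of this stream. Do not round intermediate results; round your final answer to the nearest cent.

PV of 3-year annuity: €12,300.00 × [1 − (1+0.116)^−3] / 0.116 = 29746.77979
Perpetuity value at year 3: €5,500.00 / 0.116 = 47413.79310
PV of perpetuity: 47413.79310 / (1+0.116)^3 = 34112.38750
Total PV = 29746.77979 + 34112.38750 = 63859.16730

€63859.17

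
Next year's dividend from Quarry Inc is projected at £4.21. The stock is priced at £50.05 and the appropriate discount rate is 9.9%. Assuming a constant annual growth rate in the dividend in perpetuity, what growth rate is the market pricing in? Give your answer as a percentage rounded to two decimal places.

1.49%

P = D₁/(r−g) ⇒ g = r − D₁/P = 0.099 − £4.21/£50.05 = 0.014884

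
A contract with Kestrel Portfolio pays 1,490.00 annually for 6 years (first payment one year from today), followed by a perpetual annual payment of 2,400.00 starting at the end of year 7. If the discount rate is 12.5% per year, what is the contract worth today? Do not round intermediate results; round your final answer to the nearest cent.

PV of 6-year annuity: 1,490.00 × [1 − (1+0.125)^−6] / 0.125 = 6040.21940
Perpetuity value at year 6: 2,400.00 / 0.125 = 19200.00000
PV of perpetuity: 19200.00000 / (1+0.125)^6 = 9470.78754
Total PV = 6040.21940 + 9470.78754 = 15511.00694

15511.01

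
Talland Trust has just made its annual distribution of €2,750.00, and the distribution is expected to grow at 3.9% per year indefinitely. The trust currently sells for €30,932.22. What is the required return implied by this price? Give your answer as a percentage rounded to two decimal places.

D₁ = €2,750.00 × 1.039 = €2,857.2500
P = D₁/(r − g) ⇒ r = D₁/P + g = €2,857.2500/€30,932.22 + 0.039 = 0.092371 + 0.039 = 0.131371

13.14%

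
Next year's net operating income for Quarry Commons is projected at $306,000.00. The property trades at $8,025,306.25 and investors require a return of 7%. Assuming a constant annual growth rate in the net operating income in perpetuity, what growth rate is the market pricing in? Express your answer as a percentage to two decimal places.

P = D₁/(r−g) ⇒ g = r − D₁/P = 0.07 − $306,000.00/$8,025,306.25 = 0.031871

3.19%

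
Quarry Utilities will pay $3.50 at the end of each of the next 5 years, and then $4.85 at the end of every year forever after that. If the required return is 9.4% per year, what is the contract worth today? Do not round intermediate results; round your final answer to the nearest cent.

$46.40

PV of 5-year annuity: $3.50 × [1 − (1+0.094)^−5] / 0.094 = 13.47365
Perpetuity value at year 5: $4.85 / 0.094 = 51.59574
PV of perpetuity: 51.59574 / (1+0.094)^5 = 32.92511
Total PV = 13.47365 + 32.92511 = 46.39876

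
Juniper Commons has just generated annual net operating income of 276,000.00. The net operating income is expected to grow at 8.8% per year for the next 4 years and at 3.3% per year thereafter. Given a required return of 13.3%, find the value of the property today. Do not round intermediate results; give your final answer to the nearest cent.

3423053.58

D_1 = 300288.00000
D_2 = 326713.34400
D_3 = 355464.11827
D_4 = 386744.96068
Terminal value at year 4: TV = D_4×(1+g_2)/(r−g_2) = 399507.54438/0.1 = 3995075.44382
P_0 = D_1/(1+r)^1 + D_2/(1+r)^2 + D_3/(1+r)^3 + D_4/(1+r)^4 + TV/(1+r)^4
    = 265037.95234 + 254511.29051 + 244402.72204 + 234695.64129 + 2424405.97451 = 3423053.58069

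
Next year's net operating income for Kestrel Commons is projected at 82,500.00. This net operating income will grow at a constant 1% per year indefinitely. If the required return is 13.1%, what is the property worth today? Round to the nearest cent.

Growing perpetuity: P = D₁ / (r − g) = 82,500.0000 / (0.131 − 0.01) = 681,818.18

681818.18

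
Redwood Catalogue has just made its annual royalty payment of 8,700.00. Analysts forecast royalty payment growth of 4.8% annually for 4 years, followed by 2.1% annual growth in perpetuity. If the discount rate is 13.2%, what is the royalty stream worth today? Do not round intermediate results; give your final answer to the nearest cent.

D_1 = 9117.60000
D_2 = 9555.24480
D_3 = 10013.89655
D_4 = 10494.56358
Terminal value at year 4: TV = D_4×(1+g_2)/(r−g_2) = 10714.94942/0.111 = 96531.07586
P_0 = D_1/(1+r)^1 + D_2/(1+r)^2 + D_3/(1+r)^3 + D_4/(1+r)^4 + TV/(1+r)^4
    = 8054.41696 + 7456.73938 + 6903.41243 + 6391.14507 + 58787.01910 = 87592.73294

87592.73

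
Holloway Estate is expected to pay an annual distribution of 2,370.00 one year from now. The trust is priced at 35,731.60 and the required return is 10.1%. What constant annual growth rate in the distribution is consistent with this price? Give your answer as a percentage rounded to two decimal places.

P = D₁/(r−g) ⇒ g = r − D₁/P = 0.101 − 2,370.00/35,731.60 = 0.034672

3.47%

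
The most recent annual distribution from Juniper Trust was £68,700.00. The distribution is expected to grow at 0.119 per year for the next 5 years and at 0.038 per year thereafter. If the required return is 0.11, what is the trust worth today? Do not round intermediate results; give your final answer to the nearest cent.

£1383180.07

D_1 = 76875.30000
D_2 = 86023.46070
D_3 = 96260.25252
D_4 = 107715.22257
D_5 = 120533.33406
Terminal value at year 5: TV = D_5×(1+g_2)/(r−g_2) = 125113.60075/0.072 = 1737688.89936
P_0 = D_1/(1+r)^1 + D_2/(1+r)^2 + D_3/(1+r)^3 + D_4/(1+r)^4 + D_5/(1+r)^5 + TV/(1+r)^5
    = 69257.02703 + 69818.57049 + 70384.66701 + 70955.35350 + 71530.66717 + 1031233.78508 = 1383180.07027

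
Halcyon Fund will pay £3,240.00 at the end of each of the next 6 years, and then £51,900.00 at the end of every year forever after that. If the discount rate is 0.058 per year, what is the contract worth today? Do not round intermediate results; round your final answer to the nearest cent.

£654039.61

PV of 6-year annuity: £3,240.00 × [1 − (1+0.058)^−6] / 0.058 = 16032.73809
Perpetuity value at year 6: £51,900.00 / 0.058 = 894827.58621
PV of perpetuity: 894827.58621 / (1+0.058)^6 = 638006.87426
Total PV = 16032.73809 + 638006.87426 = 654039.61235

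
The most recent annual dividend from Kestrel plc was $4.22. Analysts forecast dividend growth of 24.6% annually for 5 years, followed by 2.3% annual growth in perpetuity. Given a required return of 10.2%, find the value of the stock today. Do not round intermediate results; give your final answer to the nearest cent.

$131.94

D_1 = 5.25812
D_2 = 6.55162
D_3 = 8.16332
D_4 = 10.17149
D_5 = 12.67368
Terminal value at year 5: TV = D_5×(1+g_2)/(r−g_2) = 12.96517/0.079 = 164.11611
P_0 = D_1/(1+r)^1 + D_2/(1+r)^2 + D_3/(1+r)^3 + D_4/(1+r)^4 + D_5/(1+r)^5 + TV/(1+r)^5
    = 4.77143 + 5.39492 + 6.09989 + 6.89697 + 7.79821 + 100.98183 = 131.94325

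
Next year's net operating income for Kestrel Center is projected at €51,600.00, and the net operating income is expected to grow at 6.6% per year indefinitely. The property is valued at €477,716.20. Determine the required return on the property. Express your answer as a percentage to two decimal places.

17.40%

P = D₁/(r − g) ⇒ r = D₁/P + g = €51,600.0000/€477,716.20 + 0.066 = 0.108014 + 0.066 = 0.174014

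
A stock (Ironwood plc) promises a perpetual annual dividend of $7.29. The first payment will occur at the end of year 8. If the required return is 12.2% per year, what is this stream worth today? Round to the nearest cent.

Value at end of year 7: C / r = $7.29 / 0.122 = $59.7541
Discount to today: PV = $59.7541 / (1 + 0.122)^7 = $59.7541 / 2.238463 = $26.69

$26.69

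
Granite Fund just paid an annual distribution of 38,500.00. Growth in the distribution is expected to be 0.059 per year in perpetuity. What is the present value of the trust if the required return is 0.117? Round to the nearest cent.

702956.90

D₁ = D₀ × (1 + g) = 38,500.00 × 1.059 = 40,771.5000
Growing perpetuity: P = D₁ / (r − g) = 40,771.5000 / (0.117 − 0.059) = 702,956.90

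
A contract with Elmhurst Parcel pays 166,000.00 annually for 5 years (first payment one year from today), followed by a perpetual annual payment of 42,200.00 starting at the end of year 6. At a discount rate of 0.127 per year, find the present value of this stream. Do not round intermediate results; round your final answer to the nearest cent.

770922.99

PV of 5-year annuity: 166,000.00 × [1 − (1+0.127)^−5] / 0.127 = 588159.62645
Perpetuity value at year 5: 42,200.00 / 0.127 = 332283.46457
PV of perpetuity: 332283.46457 / (1+0.127)^5 = 182763.36676
Total PV = 588159.62645 + 182763.36676 = 770922.99321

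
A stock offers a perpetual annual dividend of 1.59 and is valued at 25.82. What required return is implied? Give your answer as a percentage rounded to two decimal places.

P = C/r ⇒ r = C/P = 1.59/25.82 = 0.061580

6.16%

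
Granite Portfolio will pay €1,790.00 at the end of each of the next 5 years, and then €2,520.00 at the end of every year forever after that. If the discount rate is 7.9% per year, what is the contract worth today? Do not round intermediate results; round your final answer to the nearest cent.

PV of 5-year annuity: €1,790.00 × [1 − (1+0.079)^−5] / 0.079 = 7165.82732
Perpetuity value at year 5: €2,520.00 / 0.079 = 31898.73418
PV of perpetuity: 31898.73418 / (1+0.079)^5 = 21810.53035
Total PV = 7165.82732 + 21810.53035 = 28976.35767

€28976.36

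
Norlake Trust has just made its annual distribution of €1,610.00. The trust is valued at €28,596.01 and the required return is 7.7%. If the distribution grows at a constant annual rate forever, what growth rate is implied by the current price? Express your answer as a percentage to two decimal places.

P = D₀(1+g)/(r−g) ⇒ P(r−g) = D₀(1+g) ⇒ g(P+D₀) = P·r − D₀
g = (P·r − D₀)/(P + D₀) = (€28,596.01×0.077 − €1,610.00) / (€28,596.01 + €1,610.00) = 0.019595

1.96%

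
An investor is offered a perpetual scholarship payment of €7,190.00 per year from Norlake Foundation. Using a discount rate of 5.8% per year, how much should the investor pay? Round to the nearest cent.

€123965.52

Level perpetuity: PV = C / r = €7,190.00 / 0.058 = €123,965.52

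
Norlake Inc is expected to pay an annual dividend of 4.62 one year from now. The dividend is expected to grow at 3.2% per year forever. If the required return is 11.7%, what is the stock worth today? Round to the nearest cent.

54.35

Growing perpetuity: P = D₁ / (r − g) = 4.6200 / (0.117 − 0.032) = 54.35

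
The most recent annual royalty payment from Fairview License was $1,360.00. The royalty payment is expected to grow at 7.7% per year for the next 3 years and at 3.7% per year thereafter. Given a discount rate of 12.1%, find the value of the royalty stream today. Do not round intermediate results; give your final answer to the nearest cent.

$18657.12

D_1 = 1464.72000
D_2 = 1577.50344
D_3 = 1698.97120
Terminal value at year 3: TV = D_3×(1+g_2)/(r−g_2) = 1761.83314/0.084 = 20974.20404
P_0 = D_1/(1+r)^1 + D_2/(1+r)^2 + D_3/(1+r)^3 + TV/(1+r)^3
    = 1306.61909 + 1255.33342 + 1206.06074 + 14889.10699 = 18657.12024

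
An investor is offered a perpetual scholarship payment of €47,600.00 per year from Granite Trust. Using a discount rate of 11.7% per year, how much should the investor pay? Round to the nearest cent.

Level perpetuity: PV = C / r = €47,600.00 / 0.117 = €406,837.61

€406837.61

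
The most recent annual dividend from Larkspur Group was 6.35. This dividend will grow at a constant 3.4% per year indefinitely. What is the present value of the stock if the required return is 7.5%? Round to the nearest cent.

D₁ = D₀ × (1 + g) = 6.35 × 1.034 = 6.5659
Growing perpetuity: P = D₁ / (r − g) = 6.5659 / (0.075 − 0.034) = 160.14

160.14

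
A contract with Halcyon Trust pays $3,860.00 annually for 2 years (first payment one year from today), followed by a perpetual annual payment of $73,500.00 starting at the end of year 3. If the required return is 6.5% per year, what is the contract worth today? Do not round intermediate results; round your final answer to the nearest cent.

PV of 2-year annuity: $3,860.00 × [1 − (1+0.065)^−2] / 0.065 = 7027.61798
Perpetuity value at year 2: $73,500.00 / 0.065 = 1130769.23077
PV of perpetuity: 1130769.23077 / (1+0.065)^2 = 996953.18898
Total PV = 7027.61798 + 996953.18898 = 1003980.80696

$1003980.81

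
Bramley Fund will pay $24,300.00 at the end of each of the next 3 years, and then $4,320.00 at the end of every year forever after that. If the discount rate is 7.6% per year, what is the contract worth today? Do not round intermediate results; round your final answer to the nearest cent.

PV of 3-year annuity: $24,300.00 × [1 − (1+0.076)^−3] / 0.076 = 63078.21472
Perpetuity value at year 3: $4,320.00 / 0.076 = 56842.10526
PV of perpetuity: 56842.10526 / (1+0.076)^3 = 45628.20042
Total PV = 63078.21472 + 45628.20042 = 108706.41514

$108706.42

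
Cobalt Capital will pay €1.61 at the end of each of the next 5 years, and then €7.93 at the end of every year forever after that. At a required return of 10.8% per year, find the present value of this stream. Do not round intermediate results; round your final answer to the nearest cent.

PV of 5-year annuity: €1.61 × [1 − (1+0.108)^−5] / 0.108 = 5.98045
Perpetuity value at year 5: €7.93 / 0.108 = 73.42593
PV of perpetuity: 73.42593 / (1+0.108)^5 = 43.96941
Total PV = 5.98045 + 43.96941 = 49.94986

€49.95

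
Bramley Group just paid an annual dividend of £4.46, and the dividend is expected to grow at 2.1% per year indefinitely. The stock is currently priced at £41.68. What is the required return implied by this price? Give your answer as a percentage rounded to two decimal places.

13.03%

D₁ = £4.46 × 1.021 = £4.5537
P = D₁/(r − g) ⇒ r = D₁/P + g = £4.5537/£41.68 + 0.021 = 0.109253 + 0.021 = 0.130253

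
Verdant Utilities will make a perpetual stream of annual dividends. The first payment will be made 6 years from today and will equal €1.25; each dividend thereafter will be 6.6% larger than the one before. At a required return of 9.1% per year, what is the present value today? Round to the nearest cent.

Value at end of year 5: C₁ / (r − g) = €1.25 / (0.091 − 0.066) = €50.0000
Discount to today: PV = €50.0000 / (1 + 0.091)^5 = €50.0000 / 1.545695 = €32.35

€32.35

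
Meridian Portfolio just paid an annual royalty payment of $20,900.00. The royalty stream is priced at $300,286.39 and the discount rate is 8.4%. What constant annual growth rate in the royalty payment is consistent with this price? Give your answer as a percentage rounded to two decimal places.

P = D₀(1+g)/(r−g) ⇒ P(r−g) = D₀(1+g) ⇒ g(P+D₀) = P·r − D₀
g = (P·r − D₀)/(P + D₀) = ($300,286.39×0.084 − $20,900.00) / ($300,286.39 + $20,900.00) = 0.013463

1.35%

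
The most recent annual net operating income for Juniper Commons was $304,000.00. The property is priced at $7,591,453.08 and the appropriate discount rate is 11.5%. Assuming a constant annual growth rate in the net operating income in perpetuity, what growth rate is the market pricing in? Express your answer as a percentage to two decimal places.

P = D₀(1+g)/(r−g) ⇒ P(r−g) = D₀(1+g) ⇒ g(P+D₀) = P·r − D₀
g = (P·r − D₀)/(P + D₀) = ($7,591,453.08×0.115 − $304,000.00) / ($7,591,453.08 + $304,000.00) = 0.072069

7.21%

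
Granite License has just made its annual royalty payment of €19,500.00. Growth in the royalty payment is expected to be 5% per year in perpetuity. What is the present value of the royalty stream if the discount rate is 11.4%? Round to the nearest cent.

D₁ = D₀ × (1 + g) = €19,500.00 × 1.05 = €20,475.0000
Growing perpetuity: P = D₁ / (r − g) = €20,475.0000 / (0.114 − 0.05) = €319,921.88

€319921.88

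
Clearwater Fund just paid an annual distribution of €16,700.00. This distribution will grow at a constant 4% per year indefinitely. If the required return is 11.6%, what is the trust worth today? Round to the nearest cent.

€228526.32

D₁ = D₀ × (1 + g) = €16,700.00 × 1.04 = €17,368.0000
Growing perpetuity: P = D₁ / (r − g) = €17,368.0000 / (0.116 − 0.04) = €228,526.32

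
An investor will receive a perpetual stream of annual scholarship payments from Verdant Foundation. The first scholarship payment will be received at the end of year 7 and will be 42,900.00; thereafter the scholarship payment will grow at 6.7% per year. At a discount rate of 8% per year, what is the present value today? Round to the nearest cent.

2079559.77

Value at end of year 6: C₁ / (r − g) = 42,900.00 / (0.08 − 0.067) = 3,300,000.0000
Discount to today: PV = 3,300,000.0000 / (1 + 0.08)^6 = 3,300,000.0000 / 1.586874 = 2,079,559.77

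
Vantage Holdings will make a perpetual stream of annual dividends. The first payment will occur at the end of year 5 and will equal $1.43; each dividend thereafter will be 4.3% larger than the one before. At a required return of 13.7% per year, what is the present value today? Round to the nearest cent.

Value at end of year 4: C₁ / (r − g) = $1.43 / (0.137 − 0.043) = $15.2128
Discount to today: PV = $15.2128 / (1 + 0.137)^4 = $15.2128 / 1.671252 = $9.10

$9.10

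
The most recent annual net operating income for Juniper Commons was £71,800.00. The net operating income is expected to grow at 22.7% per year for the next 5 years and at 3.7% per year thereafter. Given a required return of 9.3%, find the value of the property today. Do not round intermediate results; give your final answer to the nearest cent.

D_1 = 88098.60000
D_2 = 108096.98220
D_3 = 132634.99716
D_4 = 162743.14151
D_5 = 199685.83464
Terminal value at year 5: TV = D_5×(1+g_2)/(r−g_2) = 207074.21052/0.056 = 3697753.75929
P_0 = D_1/(1+r)^1 + D_2/(1+r)^2 + D_3/(1+r)^3 + D_4/(1+r)^4 + D_5/(1+r)^5 + TV/(1+r)^5
    = 80602.56176 + 90484.30309 + 101577.52963 + 114030.76748 + 128010.75179 + 2370484.81434 = 2885190.72809

£2885190.73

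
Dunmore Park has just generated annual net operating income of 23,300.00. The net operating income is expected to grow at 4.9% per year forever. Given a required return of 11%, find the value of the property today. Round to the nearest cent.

D₁ = D₀ × (1 + g) = 23,300.00 × 1.049 = 24,441.7000
Growing perpetuity: P = D₁ / (r − g) = 24,441.7000 / (0.11 − 0.049) = 400,683.61

400683.61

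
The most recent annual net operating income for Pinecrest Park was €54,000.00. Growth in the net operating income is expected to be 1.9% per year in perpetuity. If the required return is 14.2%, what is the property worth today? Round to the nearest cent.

€447365.85

D₁ = D₀ × (1 + g) = €54,000.00 × 1.019 = €55,026.0000
Growing perpetuity: P = D₁ / (r − g) = €55,026.0000 / (0.142 − 0.019) = €447,365.85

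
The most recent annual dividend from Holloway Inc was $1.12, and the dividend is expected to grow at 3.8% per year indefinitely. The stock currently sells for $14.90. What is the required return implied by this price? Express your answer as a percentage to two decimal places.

11.60%

D₁ = $1.12 × 1.038 = $1.1626
P = D₁/(r − g) ⇒ r = D₁/P + g = $1.1626/$14.90 + 0.038 = 0.078024 + 0.038 = 0.116024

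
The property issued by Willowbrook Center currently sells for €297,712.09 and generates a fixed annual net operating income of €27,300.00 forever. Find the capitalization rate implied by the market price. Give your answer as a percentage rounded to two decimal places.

9.17%

P = C/r ⇒ r = C/P = €27,300.00/€297,712.09 = 0.091699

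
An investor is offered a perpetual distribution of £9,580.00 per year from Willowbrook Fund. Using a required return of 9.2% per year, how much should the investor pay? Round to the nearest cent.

£104130.43

Level perpetuity: PV = C / r = £9,580.00 / 0.092 = £104,130.43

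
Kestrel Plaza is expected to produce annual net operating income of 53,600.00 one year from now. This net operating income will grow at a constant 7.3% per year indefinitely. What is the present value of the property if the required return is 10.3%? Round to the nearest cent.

Growing perpetuity: P = D₁ / (r − g) = 53,600.0000 / (0.103 − 0.073) = 1,786,666.67

1786666.67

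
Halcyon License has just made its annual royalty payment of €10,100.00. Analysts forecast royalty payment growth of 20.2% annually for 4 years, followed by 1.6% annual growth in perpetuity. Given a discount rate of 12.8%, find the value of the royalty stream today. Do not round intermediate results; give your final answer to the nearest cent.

D_1 = 12140.20000
D_2 = 14592.52040
D_3 = 17540.20952
D_4 = 21083.33184
Terminal value at year 4: TV = D_4×(1+g_2)/(r−g_2) = 21420.66515/0.112 = 191255.93887
P_0 = D_1/(1+r)^1 + D_2/(1+r)^2 + D_3/(1+r)^3 + D_4/(1+r)^4 + TV/(1+r)^4
    = 10762.58865 + 11468.64500 + 12221.02065 + 13022.75427 + 118134.98518 = 165609.99375

€165609.99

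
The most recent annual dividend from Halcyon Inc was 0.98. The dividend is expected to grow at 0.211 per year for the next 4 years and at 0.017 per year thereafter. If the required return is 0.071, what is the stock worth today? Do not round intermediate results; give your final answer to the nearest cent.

D_1 = 1.18678
D_2 = 1.43719
D_3 = 1.74044
D_4 = 2.10767
Terminal value at year 4: TV = D_4×(1+g_2)/(r−g_2) = 2.14350/0.054 = 39.69445
P_0 = D_1/(1+r)^1 + D_2/(1+r)^2 + D_3/(1+r)^3 + D_4/(1+r)^4 + TV/(1+r)^4
    = 1.10810 + 1.25295 + 1.41674 + 1.60193 + 30.16977 = 35.54950

35.55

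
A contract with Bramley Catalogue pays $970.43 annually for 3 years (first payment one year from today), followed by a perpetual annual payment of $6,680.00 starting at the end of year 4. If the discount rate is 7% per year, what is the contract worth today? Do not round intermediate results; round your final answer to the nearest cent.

$80444.86

PV of 3-year annuity: $970.43 × [1 − (1+0.07)^−3] / 0.07 = 2546.71502
Perpetuity value at year 3: $6,680.00 / 0.07 = 95428.57143
PV of perpetuity: 95428.57143 / (1+0.07)^3 = 77898.14025
Total PV = 2546.71502 + 77898.14025 = 80444.85527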